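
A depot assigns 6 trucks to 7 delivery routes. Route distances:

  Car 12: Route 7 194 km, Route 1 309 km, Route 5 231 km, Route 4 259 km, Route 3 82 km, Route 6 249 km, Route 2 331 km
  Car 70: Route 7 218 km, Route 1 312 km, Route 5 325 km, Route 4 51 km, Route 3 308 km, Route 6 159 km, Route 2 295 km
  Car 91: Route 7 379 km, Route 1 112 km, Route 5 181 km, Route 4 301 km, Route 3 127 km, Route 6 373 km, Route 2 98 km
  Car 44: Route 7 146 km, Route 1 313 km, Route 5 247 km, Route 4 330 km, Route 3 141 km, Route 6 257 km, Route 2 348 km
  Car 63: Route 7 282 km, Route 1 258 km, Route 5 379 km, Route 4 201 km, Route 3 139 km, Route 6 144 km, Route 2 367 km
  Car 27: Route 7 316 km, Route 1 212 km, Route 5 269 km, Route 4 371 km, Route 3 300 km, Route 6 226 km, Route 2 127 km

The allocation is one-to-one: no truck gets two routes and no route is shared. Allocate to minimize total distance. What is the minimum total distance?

Optimal: Car 12→Route 3 (82 km), Car 70→Route 4 (51 km), Car 91→Route 1 (112 km), Car 44→Route 7 (146 km), Car 63→Route 6 (144 km), Car 27→Route 2 (127 km) — total 82+51+112+146+144+127 = 662 km.
Column-greedy (each route in turn goes to its cheapest remaining truck) gives 905 km, worse by 243.
Every other assignment is strictly worse.

Min total: 662 km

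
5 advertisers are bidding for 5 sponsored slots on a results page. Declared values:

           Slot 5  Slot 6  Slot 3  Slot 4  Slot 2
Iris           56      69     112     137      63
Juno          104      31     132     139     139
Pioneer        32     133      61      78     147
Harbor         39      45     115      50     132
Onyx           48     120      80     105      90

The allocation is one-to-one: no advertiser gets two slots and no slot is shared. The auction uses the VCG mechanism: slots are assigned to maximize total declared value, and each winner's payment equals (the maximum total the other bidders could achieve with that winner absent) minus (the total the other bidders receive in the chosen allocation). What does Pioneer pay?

Pioneer pays $45.

Efficient allocation: Iris→Slot 4 ($137), Juno→Slot 5 ($104), Pioneer→Slot 2 ($147), Harbor→Slot 3 ($115), Onyx→Slot 6 ($120); total welfare W = $623.
Pioneer receives Slot 2 at value $147, so the others get W − 147 = $476.
Without Pioneer: best allocation of the remaining 4 bidders over all 5 slots is Iris→Slot 4 ($137), Juno→Slot 3 ($132), Harbor→Slot 2 ($132), Onyx→Slot 6 ($120), total $521.
VCG payment = (others' best without Pioneer) − (others' welfare with Pioneer) = 521 − 476 = $45.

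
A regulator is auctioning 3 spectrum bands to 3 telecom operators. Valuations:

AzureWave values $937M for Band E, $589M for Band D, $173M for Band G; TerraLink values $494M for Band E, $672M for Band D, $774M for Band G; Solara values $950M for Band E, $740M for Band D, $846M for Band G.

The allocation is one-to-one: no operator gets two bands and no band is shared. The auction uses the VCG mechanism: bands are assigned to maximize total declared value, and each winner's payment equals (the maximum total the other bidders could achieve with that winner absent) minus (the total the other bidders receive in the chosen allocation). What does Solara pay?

Efficient allocation: AzureWave→Band E ($937M), TerraLink→Band D ($672M), Solara→Band G ($846M); total welfare W = $2455M.
Solara receives Band G at value $846M, so the others get W − 846 = $1609M.
Without Solara: best allocation of the remaining 2 bidders over all 3 bands is AzureWave→Band E ($937M), TerraLink→Band G ($774M), total $1711M.
VCG payment = (others' best without Solara) − (others' welfare with Solara) = 1711 − 1609 = $102M.

Solara pays $102M.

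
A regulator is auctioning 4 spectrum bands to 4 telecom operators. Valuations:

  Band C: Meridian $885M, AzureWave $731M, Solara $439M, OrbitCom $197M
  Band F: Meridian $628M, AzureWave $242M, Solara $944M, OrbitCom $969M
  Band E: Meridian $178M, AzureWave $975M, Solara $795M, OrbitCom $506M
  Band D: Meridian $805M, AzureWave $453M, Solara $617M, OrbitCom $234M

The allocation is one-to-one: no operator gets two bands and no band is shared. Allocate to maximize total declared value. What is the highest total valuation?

Maximum total: $3446M

This is a one-to-one assignment (maximum-weight bipartite matching).
Optimal: Meridian→Band C ($885M), AzureWave→Band E ($975M), Solara→Band D ($617M), OrbitCom→Band F ($969M) — total 885+975+617+969 = $3446M.
Swapping AzureWave↔Solara (AzureWave→Band D $453M, Solara→Band E $795M) loses 344.
No other one-to-one assignment exceeds $3446M.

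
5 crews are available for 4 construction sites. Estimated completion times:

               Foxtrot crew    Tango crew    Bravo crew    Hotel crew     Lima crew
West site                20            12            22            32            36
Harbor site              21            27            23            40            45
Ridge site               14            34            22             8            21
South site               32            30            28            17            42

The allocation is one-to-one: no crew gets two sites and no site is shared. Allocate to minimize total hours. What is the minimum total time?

Minimum total: 66 hours

Optimal: Tango crew→West site (12 hours), Bravo crew→Harbor site (23 hours), Foxtrot crew→Ridge site (14 hours), Hotel crew→South site (17 hours) — total 12+23+14+17 = 66 hours.
Min-entry greedy (repeatedly take the single cheapest remaining cell) gives 69 hours, worse by 3.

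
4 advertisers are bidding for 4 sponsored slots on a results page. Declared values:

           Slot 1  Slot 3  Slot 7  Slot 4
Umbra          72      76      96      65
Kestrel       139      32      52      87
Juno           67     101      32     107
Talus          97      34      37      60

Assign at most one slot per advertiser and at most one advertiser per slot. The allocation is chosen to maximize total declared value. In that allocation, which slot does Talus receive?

This is the linear assignment problem.
Optimal: Umbra→Slot 7 ($96), Kestrel→Slot 1 ($139), Juno→Slot 3 ($101), Talus→Slot 4 ($60) — total 96+139+101+60 = $396.
Next-best assignment: Umbra→Slot 7, Kestrel→Slot 4, Juno→Slot 3, Talus→Slot 1 = $381.
Swapping Umbra↔Juno (Umbra→Slot 3 $76, Juno→Slot 7 $32) loses 89.
Every other assignment is strictly worse.
Talus's own top slot is Slot 1 ($97), but forcing Talus→Slot 1 and reassigning the rest optimally gives only $381 — worse by 15.

Talus receives Slot 4.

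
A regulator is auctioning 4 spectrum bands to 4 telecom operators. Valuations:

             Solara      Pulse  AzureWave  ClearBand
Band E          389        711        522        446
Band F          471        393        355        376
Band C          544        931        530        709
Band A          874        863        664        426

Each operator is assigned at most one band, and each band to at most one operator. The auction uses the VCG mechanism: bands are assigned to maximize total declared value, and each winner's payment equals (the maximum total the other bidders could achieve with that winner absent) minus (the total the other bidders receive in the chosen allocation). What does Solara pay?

Solara pays $265M.

Efficient allocation: Solara→Band A ($874M), Pulse→Band C ($931M), AzureWave→Band E ($522M), ClearBand→Band F ($376M); total welfare W = $2703M.
Solara receives Band A at value $874M, so the others get W − 874 = $1829M.
Without Solara: best allocation of the remaining 3 bidders over all 4 bands is Pulse→Band A ($863M), AzureWave→Band E ($522M), ClearBand→Band C ($709M), total $2094M.
VCG payment = (others' best without Solara) − (others' welfare with Solara) = 2094 − 1829 = $265M.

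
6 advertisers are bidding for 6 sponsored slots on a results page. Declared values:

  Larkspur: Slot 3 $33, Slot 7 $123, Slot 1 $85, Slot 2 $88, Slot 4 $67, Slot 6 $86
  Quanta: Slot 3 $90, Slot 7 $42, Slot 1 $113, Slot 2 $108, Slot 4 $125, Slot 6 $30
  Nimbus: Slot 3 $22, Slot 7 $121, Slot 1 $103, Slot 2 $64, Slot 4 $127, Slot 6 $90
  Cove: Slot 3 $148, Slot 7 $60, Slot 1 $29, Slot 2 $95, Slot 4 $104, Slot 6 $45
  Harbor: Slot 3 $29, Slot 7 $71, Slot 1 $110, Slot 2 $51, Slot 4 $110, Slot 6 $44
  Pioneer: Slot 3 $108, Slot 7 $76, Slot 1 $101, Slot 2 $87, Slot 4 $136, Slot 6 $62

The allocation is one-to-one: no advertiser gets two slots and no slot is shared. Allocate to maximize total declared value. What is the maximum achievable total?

Optimal: Larkspur→Slot 7 ($123), Quanta→Slot 2 ($108), Nimbus→Slot 6 ($90), Cove→Slot 3 ($148), Harbor→Slot 1 ($110), Pioneer→Slot 4 ($136) — total 123+108+90+148+110+136 = $715.
Max-entry greedy (repeatedly take the single best remaining cell) gives $661, worse by 54.
Swapping Quanta↔Larkspur (Quanta→Slot 7 $42, Larkspur→Slot 2 $88) loses 101.
Checked against all permutations: $715 is optimal.

Max total: $715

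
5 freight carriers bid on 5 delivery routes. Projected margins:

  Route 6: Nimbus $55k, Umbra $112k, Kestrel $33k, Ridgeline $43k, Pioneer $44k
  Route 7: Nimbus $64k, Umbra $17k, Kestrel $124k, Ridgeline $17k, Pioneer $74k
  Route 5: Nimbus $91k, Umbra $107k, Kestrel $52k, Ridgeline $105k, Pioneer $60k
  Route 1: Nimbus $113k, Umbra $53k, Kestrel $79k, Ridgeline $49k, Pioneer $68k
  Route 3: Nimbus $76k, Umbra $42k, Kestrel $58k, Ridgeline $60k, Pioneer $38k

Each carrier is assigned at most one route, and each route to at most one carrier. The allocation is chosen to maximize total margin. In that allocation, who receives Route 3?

Optimal: Nimbus→Route 1 ($113k), Umbra→Route 6 ($112k), Kestrel→Route 7 ($124k), Ridgeline→Route 5 ($105k), Pioneer→Route 3 ($38k) — total 113+112+124+105+38 = $492k.
Pioneer's own top route is Route 7 ($74k), but forcing Pioneer→Route 7 and reassigning the rest optimally gives only $462k — worse by 30.

Pioneer receives Route 3.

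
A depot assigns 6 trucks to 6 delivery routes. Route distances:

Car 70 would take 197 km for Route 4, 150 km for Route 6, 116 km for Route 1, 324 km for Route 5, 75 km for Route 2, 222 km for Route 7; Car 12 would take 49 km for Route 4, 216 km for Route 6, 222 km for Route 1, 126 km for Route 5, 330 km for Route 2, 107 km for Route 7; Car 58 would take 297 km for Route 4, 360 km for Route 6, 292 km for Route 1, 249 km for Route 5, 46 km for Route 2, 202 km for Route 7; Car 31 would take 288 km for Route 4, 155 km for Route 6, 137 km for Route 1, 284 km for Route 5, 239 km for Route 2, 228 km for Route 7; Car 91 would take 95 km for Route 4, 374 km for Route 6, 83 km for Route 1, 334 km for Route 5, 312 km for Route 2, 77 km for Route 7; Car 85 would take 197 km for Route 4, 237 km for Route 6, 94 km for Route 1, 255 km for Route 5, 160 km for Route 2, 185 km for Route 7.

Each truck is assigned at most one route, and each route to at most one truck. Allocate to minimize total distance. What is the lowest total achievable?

Min total: 695 km

Optimal: Car 70→Route 4 (197 km), Car 12→Route 5 (126 km), Car 58→Route 2 (46 km), Car 31→Route 6 (155 km), Car 91→Route 7 (77 km), Car 85→Route 1 (94 km) — total 197+126+46+155+77+94 = 695 km.
Column-greedy (each route in turn goes to its cheapest remaining truck) gives 919 km, worse by 224.
Next-best assignment: Car 70→Route 1, Car 12→Route 4, Car 58→Route 2, Car 31→Route 6, Car 91→Route 7, Car 85→Route 5 = 698 km.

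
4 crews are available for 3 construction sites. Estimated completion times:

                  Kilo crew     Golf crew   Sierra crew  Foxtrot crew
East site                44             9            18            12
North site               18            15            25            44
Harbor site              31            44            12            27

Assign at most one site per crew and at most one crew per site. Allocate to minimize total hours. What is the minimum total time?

This is the linear assignment problem.
Optimal: Golf crew→East site (9 hours), Kilo crew→North site (18 hours), Sierra crew→Harbor site (12 hours) — total 9+18+12 = 39 hours.
Checked against all permutations: 39 hours is optimal.

Min total: 39 hours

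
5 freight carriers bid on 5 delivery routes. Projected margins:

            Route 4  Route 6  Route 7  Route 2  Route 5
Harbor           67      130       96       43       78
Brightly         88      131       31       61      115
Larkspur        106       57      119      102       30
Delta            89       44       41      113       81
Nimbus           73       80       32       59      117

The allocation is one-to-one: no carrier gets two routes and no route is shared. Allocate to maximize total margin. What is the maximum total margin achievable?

Maximum total: $567k

Optimal: Harbor→Route 6 ($130k), Brightly→Route 4 ($88k), Larkspur→Route 7 ($119k), Delta→Route 2 ($113k), Nimbus→Route 5 ($117k) — total 130+88+119+113+117 = $567k.
Row-greedy (each carrier in turn takes its best remaining route) gives $550k, worse by 17.
Next-best assignment: Harbor→Route 7, Brightly→Route 6, Larkspur→Route 4, Delta→Route 2, Nimbus→Route 5 = $563k.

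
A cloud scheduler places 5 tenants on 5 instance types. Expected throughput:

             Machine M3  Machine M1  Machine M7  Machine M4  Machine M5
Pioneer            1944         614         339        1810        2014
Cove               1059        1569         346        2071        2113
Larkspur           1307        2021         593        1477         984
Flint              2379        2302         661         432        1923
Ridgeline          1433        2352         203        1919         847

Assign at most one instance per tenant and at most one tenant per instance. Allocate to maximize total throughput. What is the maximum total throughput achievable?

Max total: 9409 ops/s

This is the linear assignment problem.
Optimal: Pioneer→Machine M5 (2014 ops/s), Cove→Machine M4 (2071 ops/s), Larkspur→Machine M7 (593 ops/s), Flint→Machine M3 (2379 ops/s), Ridgeline→Machine M1 (2352 ops/s) — total 2014+2071+593+2379+2352 = 9409 ops/s.
Max-entry greedy (repeatedly take the single best remaining cell) gives 9247 ops/s, worse by 162.
Next-best assignment: Pioneer→Machine M4, Cove→Machine M5, Larkspur→Machine M7, Flint→Machine M3, Ridgeline→Machine M1 = 9247 ops/s.
No other one-to-one assignment exceeds 9409 ops/s.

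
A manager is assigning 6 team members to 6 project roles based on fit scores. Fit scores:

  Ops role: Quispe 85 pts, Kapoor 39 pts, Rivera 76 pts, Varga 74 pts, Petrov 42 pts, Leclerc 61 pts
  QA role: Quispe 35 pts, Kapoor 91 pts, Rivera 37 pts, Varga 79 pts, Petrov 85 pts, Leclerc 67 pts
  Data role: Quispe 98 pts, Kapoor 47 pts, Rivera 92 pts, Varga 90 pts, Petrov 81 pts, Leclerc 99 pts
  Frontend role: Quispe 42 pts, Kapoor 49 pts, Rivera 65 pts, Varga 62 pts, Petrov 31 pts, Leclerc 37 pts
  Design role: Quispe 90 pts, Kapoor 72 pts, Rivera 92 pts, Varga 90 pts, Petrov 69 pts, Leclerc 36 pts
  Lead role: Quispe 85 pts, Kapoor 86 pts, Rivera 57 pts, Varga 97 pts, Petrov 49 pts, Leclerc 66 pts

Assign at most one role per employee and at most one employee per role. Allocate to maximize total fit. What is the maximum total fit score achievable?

Optimal: Quispe→Ops role (85 pts), Kapoor→Lead role (86 pts), Rivera→Frontend role (65 pts), Varga→Design role (90 pts), Petrov→QA role (85 pts), Leclerc→Data role (99 pts) — total 85+86+65+90+85+99 = 510 pts.
Column-greedy (each role in turn goes to its best remaining employee) gives 479 pts, worse by 31.

Max total: 510 pts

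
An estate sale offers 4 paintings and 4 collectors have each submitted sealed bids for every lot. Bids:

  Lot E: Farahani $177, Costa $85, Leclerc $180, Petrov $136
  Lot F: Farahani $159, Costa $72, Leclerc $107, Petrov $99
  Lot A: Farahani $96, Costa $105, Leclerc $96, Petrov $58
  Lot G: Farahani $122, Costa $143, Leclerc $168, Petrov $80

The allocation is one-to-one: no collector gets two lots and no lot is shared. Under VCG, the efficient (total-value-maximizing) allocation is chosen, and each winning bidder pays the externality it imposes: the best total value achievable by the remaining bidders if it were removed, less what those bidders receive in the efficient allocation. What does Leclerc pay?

Leclerc pays $38.

Efficient allocation: Farahani→Lot F ($159), Costa→Lot A ($105), Leclerc→Lot G ($168), Petrov→Lot E ($136); total welfare W = $568.
Leclerc receives Lot G at value $168, so the others get W − 168 = $400.
Without Leclerc: best allocation of the remaining 3 bidders over all 4 lots is Farahani→Lot F ($159), Costa→Lot G ($143), Petrov→Lot E ($136), total $438.
VCG payment = (others' best without Leclerc) − (others' welfare with Leclerc) = 438 − 400 = $38.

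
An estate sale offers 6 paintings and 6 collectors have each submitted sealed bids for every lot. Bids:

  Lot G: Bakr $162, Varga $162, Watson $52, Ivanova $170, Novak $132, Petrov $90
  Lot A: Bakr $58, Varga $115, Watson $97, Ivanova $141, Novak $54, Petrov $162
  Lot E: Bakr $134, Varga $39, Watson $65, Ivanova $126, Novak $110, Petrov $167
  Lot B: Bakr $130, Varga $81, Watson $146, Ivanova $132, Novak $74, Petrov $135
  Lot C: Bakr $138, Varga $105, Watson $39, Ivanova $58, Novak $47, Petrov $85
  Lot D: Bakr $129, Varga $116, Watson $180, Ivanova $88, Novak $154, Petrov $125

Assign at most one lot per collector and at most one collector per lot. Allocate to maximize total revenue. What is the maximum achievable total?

Max total: $908

Treat this as an assignment problem: match each collector to one lot.
Optimal: Bakr→Lot C ($138), Varga→Lot G ($162), Watson→Lot B ($146), Ivanova→Lot A ($141), Novak→Lot D ($154), Petrov→Lot E ($167) — total 138+162+146+141+154+167 = $908.
Column-greedy (each lot in turn goes to its best remaining collector) gives $871, worse by 37.
Checked against all permutations: $908 is optimal.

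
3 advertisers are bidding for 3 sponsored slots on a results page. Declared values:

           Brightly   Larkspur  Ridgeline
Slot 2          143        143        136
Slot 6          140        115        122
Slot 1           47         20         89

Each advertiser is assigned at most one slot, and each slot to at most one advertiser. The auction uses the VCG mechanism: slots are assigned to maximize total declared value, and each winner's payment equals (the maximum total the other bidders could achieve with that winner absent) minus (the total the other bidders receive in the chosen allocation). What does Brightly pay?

Efficient allocation: Brightly→Slot 6 ($140), Larkspur→Slot 2 ($143), Ridgeline→Slot 1 ($89); total welfare W = $372.
Brightly receives Slot 6 at value $140, so the others get W − 140 = $232.
Without Brightly: best allocation of the remaining 2 bidders over all 3 slots is Larkspur→Slot 2 ($143), Ridgeline→Slot 6 ($122), total $265.
VCG payment = (others' best without Brightly) − (others' welfare with Brightly) = 265 − 232 = $33.

Brightly pays $33.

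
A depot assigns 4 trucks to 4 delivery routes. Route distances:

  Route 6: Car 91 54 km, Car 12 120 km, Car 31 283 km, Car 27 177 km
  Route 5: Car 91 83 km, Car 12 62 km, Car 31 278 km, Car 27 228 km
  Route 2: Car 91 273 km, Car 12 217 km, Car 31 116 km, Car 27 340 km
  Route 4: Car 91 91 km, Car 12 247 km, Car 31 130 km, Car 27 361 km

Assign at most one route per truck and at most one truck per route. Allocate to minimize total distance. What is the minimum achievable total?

Optimal: Car 91→Route 4 (91 km), Car 12→Route 5 (62 km), Car 31→Route 2 (116 km), Car 27→Route 6 (177 km) — total 91+62+116+177 = 446 km.
Column-greedy (each route in turn goes to its cheapest remaining truck) gives 593 km, worse by 147.
Next-best assignment: Car 91→Route 4, Car 12→Route 6, Car 31→Route 2, Car 27→Route 5 = 555 km.

Minimum total: 446 km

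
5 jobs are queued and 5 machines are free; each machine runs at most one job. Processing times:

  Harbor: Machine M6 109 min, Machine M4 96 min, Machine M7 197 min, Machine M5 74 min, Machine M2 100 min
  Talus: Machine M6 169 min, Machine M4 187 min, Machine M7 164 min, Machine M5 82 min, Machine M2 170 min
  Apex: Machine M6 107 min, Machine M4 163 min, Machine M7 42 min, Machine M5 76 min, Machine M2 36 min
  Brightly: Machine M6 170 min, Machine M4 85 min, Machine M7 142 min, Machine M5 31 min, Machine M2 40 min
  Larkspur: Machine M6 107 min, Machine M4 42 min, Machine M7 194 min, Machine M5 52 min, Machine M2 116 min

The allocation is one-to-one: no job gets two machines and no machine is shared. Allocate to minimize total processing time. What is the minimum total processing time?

Minimum total: 315 min

Treat this as an assignment problem: match each job to one machine.
Optimal: Harbor→Machine M6 (109 min), Talus→Machine M5 (82 min), Apex→Machine M7 (42 min), Brightly→Machine M2 (40 min), Larkspur→Machine M4 (42 min) — total 109+82+42+40+42 = 315 min.
Min-entry greedy (repeatedly take the single cheapest remaining cell) gives 382 min, worse by 67.
Swapping Harbor↔Larkspur (Harbor→Machine M4 96 min, Larkspur→Machine M6 107 min) adds 52.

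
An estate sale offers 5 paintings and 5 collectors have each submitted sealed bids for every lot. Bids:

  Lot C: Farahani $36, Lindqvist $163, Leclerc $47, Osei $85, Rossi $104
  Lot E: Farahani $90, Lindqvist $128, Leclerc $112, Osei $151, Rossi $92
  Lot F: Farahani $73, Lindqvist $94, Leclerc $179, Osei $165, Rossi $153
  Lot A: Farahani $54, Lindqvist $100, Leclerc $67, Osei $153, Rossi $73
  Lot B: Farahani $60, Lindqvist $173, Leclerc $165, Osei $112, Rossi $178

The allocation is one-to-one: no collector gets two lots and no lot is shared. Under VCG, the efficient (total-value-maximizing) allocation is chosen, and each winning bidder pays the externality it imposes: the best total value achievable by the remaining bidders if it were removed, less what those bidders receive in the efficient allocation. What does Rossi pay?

Rossi pays $10.

Efficient allocation: Farahani→Lot E ($90), Lindqvist→Lot C ($163), Leclerc→Lot F ($179), Osei→Lot A ($153), Rossi→Lot B ($178); total welfare W = $763.
Rossi receives Lot B at value $178, so the others get W − 178 = $585.
Without Rossi: best allocation of the remaining 4 bidders over all 5 lots is Farahani→Lot E ($90), Lindqvist→Lot B ($173), Leclerc→Lot F ($179), Osei→Lot A ($153), total $595.
VCG payment = (others' best without Rossi) − (others' welfare with Rossi) = 595 − 585 = $10.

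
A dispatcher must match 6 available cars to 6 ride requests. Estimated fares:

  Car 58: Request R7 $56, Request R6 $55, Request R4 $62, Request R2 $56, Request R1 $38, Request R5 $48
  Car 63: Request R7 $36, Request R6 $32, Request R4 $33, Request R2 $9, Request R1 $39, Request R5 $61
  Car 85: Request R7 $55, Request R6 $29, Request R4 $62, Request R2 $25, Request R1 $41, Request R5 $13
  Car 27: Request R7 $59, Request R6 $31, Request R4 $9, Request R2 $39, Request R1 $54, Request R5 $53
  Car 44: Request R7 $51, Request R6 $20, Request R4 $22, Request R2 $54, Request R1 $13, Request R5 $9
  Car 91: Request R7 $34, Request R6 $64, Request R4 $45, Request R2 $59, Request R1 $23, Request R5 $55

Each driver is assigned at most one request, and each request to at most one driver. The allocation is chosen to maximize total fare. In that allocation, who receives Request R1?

Car 27 receives Request R1.

Optimal: Car 58→Request R7 ($56), Car 63→Request R5 ($61), Car 85→Request R4 ($62), Car 27→Request R1 ($54), Car 44→Request R2 ($54), Car 91→Request R6 ($64) — total 56+61+62+54+54+64 = $351.
Car 27's own top request is Request R7 ($59), but forcing Car 27→Request R7 and reassigning the rest optimally gives only $341 — worse by 10.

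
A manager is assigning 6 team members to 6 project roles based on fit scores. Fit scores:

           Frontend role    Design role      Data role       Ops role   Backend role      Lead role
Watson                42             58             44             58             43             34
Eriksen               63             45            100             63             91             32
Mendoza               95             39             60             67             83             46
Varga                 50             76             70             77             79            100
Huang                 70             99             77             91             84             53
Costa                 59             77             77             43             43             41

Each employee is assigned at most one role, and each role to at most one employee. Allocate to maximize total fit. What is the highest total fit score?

Optimal: Watson→Ops role (58 pts), Eriksen→Backend role (91 pts), Mendoza→Frontend role (95 pts), Varga→Lead role (100 pts), Huang→Design role (99 pts), Costa→Data role (77 pts) — total 58+91+95+100+99+77 = 520 pts.
Max-entry greedy (repeatedly take the single best remaining cell) gives 495 pts, worse by 25.
Next-best assignment: Watson→Ops role, Eriksen→Data role, Mendoza→Frontend role, Varga→Lead role, Huang→Backend role, Costa→Design role = 514 pts.
Swapping Eriksen↔Huang (Eriksen→Design role 45 pts, Huang→Backend role 84 pts) loses 61.
Every other assignment is strictly worse.

Max total: 520 pts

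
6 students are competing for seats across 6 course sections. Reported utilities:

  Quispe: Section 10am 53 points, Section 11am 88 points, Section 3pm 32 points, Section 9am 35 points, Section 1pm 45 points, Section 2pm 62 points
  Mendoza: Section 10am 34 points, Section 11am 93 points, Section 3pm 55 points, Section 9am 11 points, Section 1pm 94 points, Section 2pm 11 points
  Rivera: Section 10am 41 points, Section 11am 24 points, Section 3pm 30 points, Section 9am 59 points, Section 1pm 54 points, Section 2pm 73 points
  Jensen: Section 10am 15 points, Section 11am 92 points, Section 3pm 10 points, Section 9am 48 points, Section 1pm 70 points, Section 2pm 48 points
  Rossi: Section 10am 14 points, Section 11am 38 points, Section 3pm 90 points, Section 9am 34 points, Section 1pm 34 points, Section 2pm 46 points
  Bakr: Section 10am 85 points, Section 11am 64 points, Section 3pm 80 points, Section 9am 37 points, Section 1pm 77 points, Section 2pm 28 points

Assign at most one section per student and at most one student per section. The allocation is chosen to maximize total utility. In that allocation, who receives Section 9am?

This is a one-to-one assignment (maximum-weight bipartite matching).
Optimal: Quispe→Section 2pm (62 points), Mendoza→Section 1pm (94 points), Rivera→Section 9am (59 points), Jensen→Section 11am (92 points), Rossi→Section 3pm (90 points), Bakr→Section 10am (85 points) — total 62+94+59+92+90+85 = 482 points.
Column-greedy (each section in turn goes to its best remaining student) gives 459 points, worse by 23.
Swapping Quispe↔Rivera (Quispe→Section 9am 35 points, Rivera→Section 2pm 73 points) loses 13.
Rivera's own top section is Section 2pm (73 points), but forcing Rivera→Section 2pm and reassigning the rest optimally gives only 478 points — worse by 4.

Rivera receives Section 9am.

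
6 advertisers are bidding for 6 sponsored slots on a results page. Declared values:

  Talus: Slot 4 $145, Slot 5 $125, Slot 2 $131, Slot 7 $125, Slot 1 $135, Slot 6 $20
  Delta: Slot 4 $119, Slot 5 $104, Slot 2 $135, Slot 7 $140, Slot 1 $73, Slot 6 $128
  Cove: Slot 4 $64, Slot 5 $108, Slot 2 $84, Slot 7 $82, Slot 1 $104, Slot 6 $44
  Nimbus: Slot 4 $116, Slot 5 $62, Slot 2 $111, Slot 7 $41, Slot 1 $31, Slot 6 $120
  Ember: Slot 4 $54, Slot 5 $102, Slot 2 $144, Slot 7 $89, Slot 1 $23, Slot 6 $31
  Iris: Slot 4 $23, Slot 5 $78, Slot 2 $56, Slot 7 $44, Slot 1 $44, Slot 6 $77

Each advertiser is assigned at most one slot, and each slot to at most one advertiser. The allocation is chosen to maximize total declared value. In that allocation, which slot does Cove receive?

Cove receives Slot 1.

Optimal: Talus→Slot 4 ($145), Delta→Slot 7 ($140), Cove→Slot 1 ($104), Nimbus→Slot 6 ($120), Ember→Slot 2 ($144), Iris→Slot 5 ($78) — total 145+140+104+120+144+78 = $731.
Max-entry greedy (repeatedly take the single best remaining cell) gives $701, worse by 30.
Next-best assignment: Talus→Slot 1, Delta→Slot 7, Cove→Slot 5, Nimbus→Slot 4, Ember→Slot 2, Iris→Slot 6 = $720.
No other one-to-one assignment exceeds $731.
Cove's own top slot is Slot 5 ($108), but forcing Cove→Slot 5 and reassigning the rest optimally gives only $720 — worse by 11.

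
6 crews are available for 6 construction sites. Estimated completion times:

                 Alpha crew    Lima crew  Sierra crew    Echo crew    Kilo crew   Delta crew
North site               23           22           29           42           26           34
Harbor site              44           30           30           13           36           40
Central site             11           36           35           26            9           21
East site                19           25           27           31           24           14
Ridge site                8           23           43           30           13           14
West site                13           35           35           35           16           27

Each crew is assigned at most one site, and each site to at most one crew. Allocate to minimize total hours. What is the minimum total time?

Minimum total: 98 hours

Optimal: Alpha crew→West site (13 hours), Lima crew→North site (22 hours), Sierra crew→East site (27 hours), Echo crew→Harbor site (13 hours), Kilo crew→Central site (9 hours), Delta crew→Ridge site (14 hours) — total 13+22+27+13+9+14 = 98 hours.
Next-best assignment: Alpha crew→Ridge site, Lima crew→North site, Sierra crew→West site, Echo crew→Harbor site, Kilo crew→Central site, Delta crew→East site = 101 hours.
Checked against all permutations: 98 hours is optimal.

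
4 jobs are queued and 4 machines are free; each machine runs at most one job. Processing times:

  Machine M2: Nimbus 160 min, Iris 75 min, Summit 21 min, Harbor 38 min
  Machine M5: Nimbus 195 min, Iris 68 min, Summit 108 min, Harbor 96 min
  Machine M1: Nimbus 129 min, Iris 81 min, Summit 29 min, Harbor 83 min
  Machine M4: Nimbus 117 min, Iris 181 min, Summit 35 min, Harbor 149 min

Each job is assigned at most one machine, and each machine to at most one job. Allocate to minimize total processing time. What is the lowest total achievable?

Optimal: Nimbus→Machine M4 (117 min), Iris→Machine M5 (68 min), Summit→Machine M1 (29 min), Harbor→Machine M2 (38 min) — total 117+68+29+38 = 252 min.
Column-greedy (each machine in turn goes to its cheapest remaining job) gives 289 min, worse by 37.
No other one-to-one assignment undercuts 252 min.

Minimum total: 252 min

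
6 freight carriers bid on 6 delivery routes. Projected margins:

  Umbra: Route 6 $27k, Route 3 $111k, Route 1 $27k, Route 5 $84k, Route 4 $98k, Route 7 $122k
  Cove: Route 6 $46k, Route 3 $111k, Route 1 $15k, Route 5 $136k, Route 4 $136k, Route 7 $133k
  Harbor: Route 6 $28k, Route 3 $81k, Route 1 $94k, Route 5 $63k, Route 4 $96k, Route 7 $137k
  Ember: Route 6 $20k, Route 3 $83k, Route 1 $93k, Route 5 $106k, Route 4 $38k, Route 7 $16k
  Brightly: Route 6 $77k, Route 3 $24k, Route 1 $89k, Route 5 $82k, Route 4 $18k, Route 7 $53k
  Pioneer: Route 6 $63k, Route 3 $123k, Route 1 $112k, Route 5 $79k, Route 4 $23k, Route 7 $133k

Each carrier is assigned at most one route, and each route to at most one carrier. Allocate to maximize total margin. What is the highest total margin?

Maximum total: $679k

Treat this as an assignment problem: match each carrier to one route.
Optimal: Umbra→Route 3 ($111k), Cove→Route 4 ($136k), Harbor→Route 7 ($137k), Ember→Route 5 ($106k), Brightly→Route 6 ($77k), Pioneer→Route 1 ($112k) — total 111+136+137+106+77+112 = $679k.
Max-entry greedy (repeatedly take the single best remaining cell) gives $664k, worse by 15.
Next-best assignment: Umbra→Route 4, Cove→Route 5, Harbor→Route 7, Ember→Route 1, Brightly→Route 6, Pioneer→Route 3 = $664k.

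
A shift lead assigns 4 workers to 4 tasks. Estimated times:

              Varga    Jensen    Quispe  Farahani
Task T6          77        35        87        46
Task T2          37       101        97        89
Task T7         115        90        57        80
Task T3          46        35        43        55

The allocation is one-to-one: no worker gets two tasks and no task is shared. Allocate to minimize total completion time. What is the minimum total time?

Optimal: Varga→Task T2 (37 min), Jensen→Task T3 (35 min), Quispe→Task T7 (57 min), Farahani→Task T6 (46 min) — total 37+35+57+46 = 175 min.
Column-greedy (each task in turn goes to its cheapest remaining worker) gives 184 min, worse by 9.
Next-best assignment: Varga→Task T2, Jensen→Task T6, Quispe→Task T7, Farahani→Task T3 = 184 min.
Swapping Jensen↔Farahani (Jensen→Task T6 35 min, Farahani→Task T3 55 min) adds 9.
Checked against all permutations: 175 min is optimal.

Minimum total: 175 min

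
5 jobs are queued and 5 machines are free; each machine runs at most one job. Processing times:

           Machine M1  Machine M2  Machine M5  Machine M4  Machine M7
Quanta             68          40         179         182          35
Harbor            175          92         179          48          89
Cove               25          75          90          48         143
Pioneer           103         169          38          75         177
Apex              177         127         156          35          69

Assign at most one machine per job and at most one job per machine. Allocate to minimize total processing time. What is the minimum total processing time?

Optimal: Quanta→Machine M2 (40 min), Harbor→Machine M4 (48 min), Cove→Machine M1 (25 min), Pioneer→Machine M5 (38 min), Apex→Machine M7 (69 min) — total 40+48+25+38+69 = 220 min.
Min-entry greedy (repeatedly take the single cheapest remaining cell) gives 225 min, worse by 5.
Next-best assignment: Quanta→Machine M7, Harbor→Machine M2, Cove→Machine M1, Pioneer→Machine M5, Apex→Machine M4 = 225 min.
Swapping Apex↔Pioneer (Apex→Machine M5 156 min, Pioneer→Machine M7 177 min) adds 226.

Min total: 220 min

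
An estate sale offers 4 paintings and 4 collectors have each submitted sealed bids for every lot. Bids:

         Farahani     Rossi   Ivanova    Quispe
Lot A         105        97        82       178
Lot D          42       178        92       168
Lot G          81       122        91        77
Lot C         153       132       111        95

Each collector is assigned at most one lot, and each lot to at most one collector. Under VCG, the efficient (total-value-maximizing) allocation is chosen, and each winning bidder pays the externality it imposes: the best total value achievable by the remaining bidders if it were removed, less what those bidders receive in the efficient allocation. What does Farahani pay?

Farahani pays $20.

Efficient allocation: Farahani→Lot C ($153), Rossi→Lot D ($178), Ivanova→Lot G ($91), Quispe→Lot A ($178); total welfare W = $600.
Farahani receives Lot C at value $153, so the others get W − 153 = $447.
Without Farahani: best allocation of the remaining 3 bidders over all 4 lots is Rossi→Lot D ($178), Ivanova→Lot C ($111), Quispe→Lot A ($178), total $467.
VCG payment = (others' best without Farahani) − (others' welfare with Farahani) = 467 − 447 = $20.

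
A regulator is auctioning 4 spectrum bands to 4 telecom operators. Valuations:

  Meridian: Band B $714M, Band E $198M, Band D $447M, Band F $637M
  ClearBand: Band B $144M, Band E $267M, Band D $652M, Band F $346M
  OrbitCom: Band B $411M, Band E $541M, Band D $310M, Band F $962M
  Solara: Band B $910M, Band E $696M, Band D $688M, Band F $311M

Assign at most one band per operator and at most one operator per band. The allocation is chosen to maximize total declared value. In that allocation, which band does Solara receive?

Solara receives Band E.

Optimal: Meridian→Band B ($714M), ClearBand→Band D ($652M), OrbitCom→Band F ($962M), Solara→Band E ($696M) — total 714+652+962+696 = $3024M.
Max-entry greedy (repeatedly take the single best remaining cell) gives $2722M, worse by 302.
Swapping ClearBand↔Meridian (ClearBand→Band B $144M, Meridian→Band D $447M) loses 775.
Solara's own top band is Band B ($910M), but forcing Solara→Band B and reassigning the rest optimally gives only $2740M — worse by 284.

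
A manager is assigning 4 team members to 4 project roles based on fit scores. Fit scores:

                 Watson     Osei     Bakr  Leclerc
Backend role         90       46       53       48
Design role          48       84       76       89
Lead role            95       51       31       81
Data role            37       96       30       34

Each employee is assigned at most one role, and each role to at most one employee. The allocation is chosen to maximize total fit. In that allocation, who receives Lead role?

Leclerc receives Lead role.

This is a one-to-one assignment (maximum-weight bipartite matching).
Optimal: Watson→Backend role (90 pts), Osei→Data role (96 pts), Bakr→Design role (76 pts), Leclerc→Lead role (81 pts) — total 90+96+76+81 = 343 pts.
Column-greedy (each role in turn goes to its best remaining employee) gives 260 pts, worse by 83.
Leclerc's own top role is Design role (89 pts), but forcing Leclerc→Design role and reassigning the rest optimally gives only 333 pts — worse by 10.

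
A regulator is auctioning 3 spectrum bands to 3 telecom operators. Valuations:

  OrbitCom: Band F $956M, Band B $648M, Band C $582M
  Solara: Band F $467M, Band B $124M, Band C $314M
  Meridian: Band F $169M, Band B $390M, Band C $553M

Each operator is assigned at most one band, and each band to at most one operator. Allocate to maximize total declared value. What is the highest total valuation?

This is a one-to-one assignment (maximum-weight bipartite matching).
Optimal: OrbitCom→Band B ($648M), Solara→Band F ($467M), Meridian→Band C ($553M) — total 648+467+553 = $1668M.
Max-entry greedy (repeatedly take the single best remaining cell) gives $1633M, worse by 35.

Max total: $1668M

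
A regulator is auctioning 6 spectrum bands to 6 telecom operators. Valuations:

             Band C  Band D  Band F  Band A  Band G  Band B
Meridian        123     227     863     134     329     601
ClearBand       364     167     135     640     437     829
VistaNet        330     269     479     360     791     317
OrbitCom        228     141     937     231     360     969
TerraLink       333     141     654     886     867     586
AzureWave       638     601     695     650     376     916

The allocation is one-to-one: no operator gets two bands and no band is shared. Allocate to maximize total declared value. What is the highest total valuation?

Max total: $4474M

This is the linear assignment problem.
Optimal: Meridian→Band F ($863M), ClearBand→Band C ($364M), VistaNet→Band G ($791M), OrbitCom→Band B ($969M), TerraLink→Band A ($886M), AzureWave→Band D ($601M) — total 863+364+791+969+886+601 = $4474M.
Row-greedy (each operator in turn takes its best remaining band) gives $3648M, worse by 826.
No other one-to-one assignment exceeds $4474M.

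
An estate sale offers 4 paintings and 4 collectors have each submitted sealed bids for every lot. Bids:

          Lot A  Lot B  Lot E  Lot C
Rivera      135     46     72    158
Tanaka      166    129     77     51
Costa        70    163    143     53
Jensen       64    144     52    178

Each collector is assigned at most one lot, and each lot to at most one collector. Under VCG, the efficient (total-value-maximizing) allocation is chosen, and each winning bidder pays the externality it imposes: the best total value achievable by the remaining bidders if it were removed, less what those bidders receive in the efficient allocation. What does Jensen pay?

Efficient allocation: Rivera→Lot C ($158), Tanaka→Lot A ($166), Costa→Lot E ($143), Jensen→Lot B ($144); total welfare W = $611.
Jensen receives Lot B at value $144, so the others get W − 144 = $467.
Without Jensen: best allocation of the remaining 3 bidders over all 4 lots is Rivera→Lot C ($158), Tanaka→Lot A ($166), Costa→Lot B ($163), total $487.
VCG payment = (others' best without Jensen) − (others' welfare with Jensen) = 487 − 467 = $20.

Jensen pays $20.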